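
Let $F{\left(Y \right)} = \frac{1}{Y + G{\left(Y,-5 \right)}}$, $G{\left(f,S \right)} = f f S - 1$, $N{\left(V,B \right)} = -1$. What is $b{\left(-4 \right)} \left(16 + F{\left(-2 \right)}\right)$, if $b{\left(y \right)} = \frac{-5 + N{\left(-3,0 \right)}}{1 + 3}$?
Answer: $- \frac{1101}{46} \approx -23.935$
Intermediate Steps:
$b{\left(y \right)} = - \frac{3}{2}$ ($b{\left(y \right)} = \frac{-5 - 1}{1 + 3} = - \frac{6}{4} = \left(-6\right) \frac{1}{4} = - \frac{3}{2}$)
$G{\left(f,S \right)} = -1 + S f^{2}$ ($G{\left(f,S \right)} = f^{2} S - 1 = S f^{2} - 1 = -1 + S f^{2}$)
$F{\left(Y \right)} = \frac{1}{-1 + Y - 5 Y^{2}}$ ($F{\left(Y \right)} = \frac{1}{Y - \left(1 + 5 Y^{2}\right)} = \frac{1}{-1 + Y - 5 Y^{2}}$)
$b{\left(-4 \right)} \left(16 + F{\left(-2 \right)}\right) = - \frac{3 \left(16 - \frac{1}{1 - -2 + 5 \left(-2\right)^{2}}\right)}{2} = - \frac{3 \left(16 - \frac{1}{1 + 2 + 5 \cdot 4}\right)}{2} = - \frac{3 \left(16 - \frac{1}{1 + 2 + 20}\right)}{2} = - \frac{3 \left(16 - \frac{1}{23}\right)}{2} = \left(- \frac{3}{2}\right) \frac{367}{23} = - \frac{1101}{46}$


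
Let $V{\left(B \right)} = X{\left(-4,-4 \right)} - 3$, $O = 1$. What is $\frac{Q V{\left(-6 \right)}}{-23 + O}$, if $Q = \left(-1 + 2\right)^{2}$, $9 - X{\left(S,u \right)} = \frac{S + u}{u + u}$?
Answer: $- \frac{5}{22} \approx -0.22727$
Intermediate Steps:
$X{\left(S,u \right)} = 9 - \frac{S + u}{2 u}$ ($X{\left(S,u \right)} = 9 - \frac{S + u}{u + u} = 9 - \frac{S + u}{2 u}$)
$V{\left(B \right)} = 5$ ($V{\left(B \right)} = \frac{\left(-1\right) \left(-4\right) + 17 \left(-4\right)}{2 \left(-4\right)} - 3 = \frac{1}{2} \left(- \frac{1}{4}\right) \left(4 - 68\right) - 3 = \frac{1}{2} \left(- \frac{1}{4}\right) \left(-64\right) - 3 = 8 - 3 = 5$)
$Q = 1$ ($Q = 1^{2} = 1$)
$\frac{Q V{\left(-6 \right)}}{-23 + O} = \frac{1 \cdot 5}{-23 + 1} = \frac{5}{-22} = 5 \left(- \frac{1}{22}\right) = - \frac{5}{22}$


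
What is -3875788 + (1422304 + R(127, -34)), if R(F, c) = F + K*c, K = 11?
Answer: -2453731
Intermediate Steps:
R(F, c) = F + 11*c
-3875788 + (1422304 + R(127, -34)) = -3875788 + (1422304 + (127 + 11*(-34))) = -3875788 + (1422304 + (127 - 374)) = -3875788 + (1422304 - 247) = -3875788 + 1422057 = -2453731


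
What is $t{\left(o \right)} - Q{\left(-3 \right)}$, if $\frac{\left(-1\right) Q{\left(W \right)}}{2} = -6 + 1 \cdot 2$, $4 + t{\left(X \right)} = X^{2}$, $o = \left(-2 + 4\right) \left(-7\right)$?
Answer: $184$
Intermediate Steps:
$o = -14$ ($o = 2 \left(-7\right) = -14$)
$t{\left(X \right)} = -4 + X^{2}$
$Q{\left(W \right)} = 8$ ($Q{\left(W \right)} = - 2 \left(-6 + 1 \cdot 2\right) = - 2 \left(-6 + 2\right) = \left(-2\right) \left(-4\right) = 8$)
$t{\left(o \right)} - Q{\left(-3 \right)} = \left(-4 + \left(-14\right)^{2}\right) - 8 = \left(-4 + 196\right) - 8 = 192 - 8 = 184$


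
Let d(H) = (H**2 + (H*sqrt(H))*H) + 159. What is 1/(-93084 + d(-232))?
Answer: -39101/673638218633 - 107648*I*sqrt(58)/673638218633 ≈ -5.8045e-8 - 1.217e-6*I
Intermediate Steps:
d(H) = 159 + H**2 + H**(5/2) (d(H) = (H**2 + H**(3/2)*H) + 159 = (H**2 + H**(5/2)) + 159 = 159 + H**2 + H**(5/2))
1/(-93084 + d(-232)) = 1/(-93084 + (159 + (-232)**2 + (-232)**(5/2))) = 1/(-93084 + (159 + 53824 + 107648*I*sqrt(58))) = 1/(-93084 + (53983 + 107648*I*sqrt(58))) = 1/(-39101 + 107648*I*sqrt(58))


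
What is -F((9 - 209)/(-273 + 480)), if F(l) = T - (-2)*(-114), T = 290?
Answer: -62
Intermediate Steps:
F(l) = 62 (F(l) = 290 - (-2)*(-114) = 290 - 1*228 = 290 - 228 = 62)
-F((9 - 209)/(-273 + 480)) = -1*62 = -62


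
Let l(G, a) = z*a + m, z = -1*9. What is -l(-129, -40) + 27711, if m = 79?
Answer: 27272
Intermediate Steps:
z = -9
l(G, a) = 79 - 9*a (l(G, a) = -9*a + 79 = 79 - 9*a)
-l(-129, -40) + 27711 = -(79 - 9*(-40)) + 27711 = -(79 + 360) + 27711 = -1*439 + 27711 = -439 + 27711 = 27272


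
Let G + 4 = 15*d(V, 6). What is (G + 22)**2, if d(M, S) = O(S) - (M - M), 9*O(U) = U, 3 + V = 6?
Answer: 784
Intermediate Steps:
V = 3 (V = -3 + 6 = 3)
O(U) = U/9
d(M, S) = S/9 (d(M, S) = S/9 - (M - M) = S/9 - 1*0 = S/9 + 0 = S/9)
G = 6 (G = -4 + 15*((1/9)*6) = -4 + 15*(2/3) = -4 + 10 = 6)
(G + 22)**2 = (6 + 22)**2 = 28**2 = 784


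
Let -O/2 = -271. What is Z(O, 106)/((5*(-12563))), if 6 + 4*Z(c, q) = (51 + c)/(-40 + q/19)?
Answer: 15191/164324040 ≈ 9.2445e-5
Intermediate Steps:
O = 542 (O = -2*(-271) = 542)
Z(c, q) = -3/2 + (51 + c)/(4*(-40 + q/19)) (Z(c, q) = -3/2 + ((51 + c)/(-40 + q/19))/4 = -3/2 + (51 + c)/(4*(-40 + q/19)))
Z(O, 106)/((5*(-12563))) = ((5529 - 6*106 + 19*542)/(4*(-760 + 106)))/((5*(-12563))) = ((1/4)*(5529 - 636 + 10298)/(-654))/(-62815) = ((1/4)*(-1/654)*15191)*(-1/62815) = -15191/2616*(-1/62815) = 15191/164324040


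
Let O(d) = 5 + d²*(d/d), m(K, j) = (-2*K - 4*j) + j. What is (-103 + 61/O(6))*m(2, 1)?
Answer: 29134/41 ≈ 710.58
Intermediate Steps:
m(K, j) = -3*j - 2*K (m(K, j) = (-4*j - 2*K) + j = -3*j - 2*K)
O(d) = 5 + d² (O(d) = 5 + d²*1 = 5 + d²)
(-103 + 61/O(6))*m(2, 1) = (-103 + 61/(5 + 6²))*(-3*1 - 2*2) = (-103 + 61/(5 + 36))*(-3 - 4) = (-103 + 61/41)*(-7) = -4162/41*(-7) = 29134/41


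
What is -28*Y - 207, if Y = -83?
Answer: 2117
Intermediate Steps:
-28*Y - 207 = -28*(-83) - 207 = 2324 - 207 = 2117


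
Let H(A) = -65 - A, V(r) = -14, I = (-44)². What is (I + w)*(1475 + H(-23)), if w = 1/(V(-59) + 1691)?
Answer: 4652482409/1677 ≈ 2.7743e+6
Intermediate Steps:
I = 1936
w = 1/1677 (w = 1/(-14 + 1691) = 1/1677 ≈ 0.00059630)
(I + w)*(1475 + H(-23)) = (1936 + 1/1677)*(1475 + (-65 - 1*(-23))) = 3246673*(1475 + (-65 + 23))/1677 = 3246673*(1475 - 42)/1677 = (3246673/1677)*1433 = 4652482409/1677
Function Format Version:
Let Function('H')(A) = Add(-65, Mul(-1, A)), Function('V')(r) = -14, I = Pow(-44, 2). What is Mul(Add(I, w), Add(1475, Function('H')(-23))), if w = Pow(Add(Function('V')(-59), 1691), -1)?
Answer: Rational(4652482409, 1677) ≈ 2.7743e+6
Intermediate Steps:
I = 1936
w = Rational(1, 1677) (w = Pow(Add(-14, 1691), -1) = Pow(1677, -1) = Rational(1, 1677) ≈ 0.00059630)
Mul(Add(I, w), Add(1475, Function('H')(-23))) = Mul(Add(1936, Rational(1, 1677)), Add(1475, Add(-65, Mul(-1, -23)))) = Mul(Rational(3246673, 1677), Add(1475, Add(-65, 23))) = Mul(Rational(3246673, 1677), Add(1475, -42)) = Mul(Rational(3246673, 1677), 1433) = Rational(4652482409, 1677)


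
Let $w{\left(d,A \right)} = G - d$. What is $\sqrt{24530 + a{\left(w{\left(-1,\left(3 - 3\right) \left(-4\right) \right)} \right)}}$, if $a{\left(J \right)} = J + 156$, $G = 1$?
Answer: $4 \sqrt{1543} \approx 157.12$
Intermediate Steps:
$w{\left(d,A \right)} = 1 - d$
$a{\left(J \right)} = 156 + J$
$\sqrt{24530 + a{\left(w{\left(-1,\left(3 - 3\right) \left(-4\right) \right)} \right)}} = \sqrt{24530 + \left(156 + \left(1 - -1\right)\right)} = \sqrt{24530 + \left(156 + \left(1 + 1\right)\right)} = \sqrt{24530 + \left(156 + 2\right)} = \sqrt{24530 + 158} = \sqrt{24688} = 4 \sqrt{1543}$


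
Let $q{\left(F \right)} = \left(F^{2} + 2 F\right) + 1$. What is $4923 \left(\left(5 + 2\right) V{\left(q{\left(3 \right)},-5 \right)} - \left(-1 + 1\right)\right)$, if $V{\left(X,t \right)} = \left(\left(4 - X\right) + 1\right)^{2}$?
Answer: $4169781$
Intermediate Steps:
$q{\left(F \right)} = 1 + F^{2} + 2 F$
$V{\left(X,t \right)} = \left(5 - X\right)^{2}$
$4923 \left(\left(5 + 2\right) V{\left(q{\left(3 \right)},-5 \right)} - \left(-1 + 1\right)\right) = 4923 \left(\left(5 + 2\right) \left(-5 + \left(1 + 3^{2} + 2 \cdot 3\right)\right)^{2} - \left(-1 + 1\right)\right) = 4923 \left(7 \left(-5 + \left(1 + 9 + 6\right)\right)^{2} - 0\right) = 4923 \left(7 \left(-5 + 16\right)^{2} + 0\right) = 4923 \left(7 \cdot 11^{2} + 0\right) = 4923 \left(7 \cdot 121 + 0\right) = 4923 \left(847 + 0\right) = 4923 \cdot 847 = 4169781$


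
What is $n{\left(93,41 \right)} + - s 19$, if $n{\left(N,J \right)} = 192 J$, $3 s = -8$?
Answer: $\frac{23768}{3} \approx 7922.7$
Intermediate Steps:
$s = - \frac{8}{3}$ ($s = \frac{1}{3} \left(-8\right) = - \frac{8}{3} \approx -2.6667$)
$n{\left(93,41 \right)} + - s 19 = 192 \cdot 41 + \left(-1\right) \left(- \frac{8}{3}\right) 19 = 7872 + \frac{8}{3} \cdot 19 = 7872 + \frac{152}{3} = \frac{23768}{3}$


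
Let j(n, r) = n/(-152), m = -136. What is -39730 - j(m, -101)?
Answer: -754887/19 ≈ -39731.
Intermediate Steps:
j(n, r) = -n/152 (j(n, r) = n*(-1/152) = -n/152)
-39730 - j(m, -101) = -39730 - (-1)*(-136)/152 = -39730 - 1*17/19 = -39730 - 17/19 = -754887/19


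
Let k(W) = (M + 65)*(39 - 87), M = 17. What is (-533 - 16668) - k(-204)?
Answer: -13265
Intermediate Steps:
k(W) = -3936 (k(W) = (17 + 65)*(39 - 87) = 82*(-48) = -3936)
(-533 - 16668) - k(-204) = (-533 - 16668) - 1*(-3936) = -17201 + 3936 = -13265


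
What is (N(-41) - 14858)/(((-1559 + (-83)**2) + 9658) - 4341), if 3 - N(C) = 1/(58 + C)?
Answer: -252536/180999 ≈ -1.3952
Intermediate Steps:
N(C) = 3 - 1/(58 + C)
(N(-41) - 14858)/(((-1559 + (-83)**2) + 9658) - 4341) = ((173 + 3*(-41))/(58 - 41) - 14858)/(((-1559 + (-83)**2) + 9658) - 4341) = ((173 - 123)/17 - 14858)/(((-1559 + 6889) + 9658) - 4341) = ((1/17)*50 - 14858)/((5330 + 9658) - 4341) = (50/17 - 14858)/(14988 - 4341) = -252536/17/10647 = -252536/17*1/10647 = -252536/180999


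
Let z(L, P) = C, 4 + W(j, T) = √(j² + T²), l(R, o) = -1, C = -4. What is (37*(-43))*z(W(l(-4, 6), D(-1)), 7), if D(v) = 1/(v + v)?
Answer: 6364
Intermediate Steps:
D(v) = 1/(2*v)
W(j, T) = -4 + √(T² + j²) (W(j, T) = -4 + √(j² + T²) = -4 + √(T² + j²))
z(L, P) = -4
(37*(-43))*z(W(l(-4, 6), D(-1)), 7) = (37*(-43))*(-4) = -1591*(-4) = 6364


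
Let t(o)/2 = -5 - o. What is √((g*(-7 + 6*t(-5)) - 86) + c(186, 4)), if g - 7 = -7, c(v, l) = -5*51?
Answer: I*√341 ≈ 18.466*I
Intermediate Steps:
c(v, l) = -255
t(o) = -10 - 2*o (t(o) = 2*(-5 - o) = -10 - 2*o)
g = 0 (g = 7 - 7 = 0)
√((g*(-7 + 6*t(-5)) - 86) + c(186, 4)) = √((0*(-7 + 6*(-10 - 2*(-5))) - 86) - 255) = √((0*(-7 + 6*(-10 + 10)) - 86) - 255) = √((0*(-7 + 6*0) - 86) - 255) = √((0*(-7 + 0) - 86) - 255) = √((0*(-7) - 86) - 255) = √((0 - 86) - 255) = √(-86 - 255) = √(-341) = I*√341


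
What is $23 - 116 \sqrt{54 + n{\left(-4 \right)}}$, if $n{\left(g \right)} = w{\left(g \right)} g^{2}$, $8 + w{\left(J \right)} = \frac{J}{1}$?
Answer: $23 - 116 i \sqrt{138} \approx 23.0 - 1362.7 i$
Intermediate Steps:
$w{\left(J \right)} = -8 + J$ ($w{\left(J \right)} = -8 + \frac{J}{1} = -8 + J 1 = -8 + J$)
$n{\left(g \right)} = g^{2} \left(-8 + g\right)$ ($n{\left(g \right)} = \left(-8 + g\right) g^{2} = g^{2} \left(-8 + g\right)$)
$23 - 116 \sqrt{54 + n{\left(-4 \right)}} = 23 - 116 \sqrt{54 + \left(-4\right)^{2} \left(-8 - 4\right)} = 23 - 116 \sqrt{54 + 16 \left(-12\right)} = 23 - 116 \sqrt{54 - 192} = 23 - 116 \sqrt{-138} = 23 - 116 i \sqrt{138}$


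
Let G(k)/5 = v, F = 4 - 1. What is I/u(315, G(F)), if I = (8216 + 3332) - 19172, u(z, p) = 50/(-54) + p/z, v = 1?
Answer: 360234/43 ≈ 8377.5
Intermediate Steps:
F = 3
G(k) = 5 (G(k) = 5*1 = 5)
u(z, p) = -25/27 + p/z (u(z, p) = 50*(-1/54) + p/z = -25/27 + p/z)
I = -7624 (I = 11548 - 19172 = -7624)
I/u(315, G(F)) = -7624/(-25/27 + 5/315) = -7624/(-25/27 + 5*(1/315)) = -7624/(-25/27 + 1/63) = -7624/(-172/189) = -7624*(-189/172) = 360234/43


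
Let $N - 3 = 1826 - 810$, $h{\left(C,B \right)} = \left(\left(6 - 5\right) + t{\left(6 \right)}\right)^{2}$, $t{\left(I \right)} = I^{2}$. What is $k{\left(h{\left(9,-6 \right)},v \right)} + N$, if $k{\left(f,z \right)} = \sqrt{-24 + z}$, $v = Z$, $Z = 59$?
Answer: $1019 + \sqrt{35} \approx 1024.9$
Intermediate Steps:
$v = 59$
$h{\left(C,B \right)} = 1369$ ($h{\left(C,B \right)} = \left(\left(6 - 5\right) + 6^{2}\right)^{2} = \left(\left(6 - 5\right) + 36\right)^{2} = \left(1 + 36\right)^{2} = 37^{2} = 1369$)
$N = 1019$ ($N = 3 + \left(1826 - 810\right) = 3 + 1016 = 1019$)
$k{\left(h{\left(9,-6 \right)},v \right)} + N = \sqrt{-24 + 59} + 1019 = \sqrt{35} + 1019 = 1019 + \sqrt{35}$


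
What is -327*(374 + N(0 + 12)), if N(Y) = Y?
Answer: -126222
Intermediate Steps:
-327*(374 + N(0 + 12)) = -327*(374 + (0 + 12)) = -327*(374 + 12) = -327*386 = -126222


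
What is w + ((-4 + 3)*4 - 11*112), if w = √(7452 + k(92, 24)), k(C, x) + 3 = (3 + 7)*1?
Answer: -1236 + √7459 ≈ -1149.6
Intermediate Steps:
k(C, x) = 7 (k(C, x) = -3 + (3 + 7)*1 = -3 + 10*1 = -3 + 10 = 7)
w = √7459 (w = √(7452 + 7) = √7459 ≈ 86.365)
w + ((-4 + 3)*4 - 11*112) = √7459 + ((-4 + 3)*4 - 11*112) = √7459 + (-1*4 - 1232) = √7459 + (-4 - 1232) = √7459 - 1236 = -1236 + √7459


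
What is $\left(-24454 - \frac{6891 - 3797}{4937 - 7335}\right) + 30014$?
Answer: $\frac{6667987}{1199} \approx 5561.3$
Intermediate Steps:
$\left(-24454 - \frac{6891 - 3797}{4937 - 7335}\right) + 30014 = \left(-24454 - \frac{3094}{-2398}\right) + 30014 = \left(-24454 - 3094 \left(- \frac{1}{2398}\right)\right) + 30014 = \left(-24454 - - \frac{1547}{1199}\right) + 30014 = \left(-24454 + \frac{1547}{1199}\right) + 30014 = - \frac{29318799}{1199} + 30014 = \frac{6667987}{1199}$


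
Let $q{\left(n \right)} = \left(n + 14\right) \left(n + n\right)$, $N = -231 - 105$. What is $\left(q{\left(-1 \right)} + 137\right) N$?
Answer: $-37296$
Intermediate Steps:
$N = -336$ ($N = -231 - 105 = -336$)
$q{\left(n \right)} = 2 n \left(14 + n\right)$ ($q{\left(n \right)} = \left(14 + n\right) 2 n = 2 n \left(14 + n\right)$)
$\left(q{\left(-1 \right)} + 137\right) N = \left(2 \left(-1\right) \left(14 - 1\right) + 137\right) \left(-336\right) = \left(2 \left(-1\right) 13 + 137\right) \left(-336\right) = \left(-26 + 137\right) \left(-336\right) = 111 \left(-336\right) = -37296$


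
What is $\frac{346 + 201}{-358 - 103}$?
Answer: $- \frac{547}{461} \approx -1.1866$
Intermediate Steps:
$\frac{346 + 201}{-358 - 103} = \frac{547}{-461} = 547 \left(- \frac{1}{461}\right) = - \frac{547}{461}$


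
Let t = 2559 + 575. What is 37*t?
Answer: 115958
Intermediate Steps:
t = 3134
37*t = 37*3134 = 115958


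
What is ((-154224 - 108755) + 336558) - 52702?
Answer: 20877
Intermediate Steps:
((-154224 - 108755) + 336558) - 52702 = (-262979 + 336558) - 52702 = 73579 - 52702 = 20877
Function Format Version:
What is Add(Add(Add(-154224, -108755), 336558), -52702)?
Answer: 20877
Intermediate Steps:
Add(Add(Add(-154224, -108755), 336558), -52702) = Add(Add(-262979, 336558), -52702) = Add(73579, -52702) = 20877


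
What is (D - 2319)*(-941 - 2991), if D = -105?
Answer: 9531168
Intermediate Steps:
(D - 2319)*(-941 - 2991) = (-105 - 2319)*(-941 - 2991) = -2424*(-3932) = 9531168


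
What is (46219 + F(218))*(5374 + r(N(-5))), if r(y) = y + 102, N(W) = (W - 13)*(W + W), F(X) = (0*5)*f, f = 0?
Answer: 261414664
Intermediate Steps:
F(X) = 0 (F(X) = (0*5)*0 = 0*0 = 0)
N(W) = 2*W*(-13 + W) (N(W) = (-13 + W)*(2*W) = 2*W*(-13 + W))
r(y) = 102 + y
(46219 + F(218))*(5374 + r(N(-5))) = (46219 + 0)*(5374 + (102 + 2*(-5)*(-13 - 5))) = 46219*(5374 + (102 + 2*(-5)*(-18))) = 46219*(5374 + (102 + 180)) = 46219*(5374 + 282) = 46219*5656 = 261414664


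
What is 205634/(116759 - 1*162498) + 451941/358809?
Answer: -17704000169/5470521617 ≈ -3.2363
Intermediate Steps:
205634/(116759 - 1*162498) + 451941/358809 = 205634/(116759 - 162498) + 451941*(1/358809) = 205634/(-45739) + 150647/119603 = 205634*(-1/45739) + 150647/119603 = -205634/45739 + 150647/119603 = -17704000169/5470521617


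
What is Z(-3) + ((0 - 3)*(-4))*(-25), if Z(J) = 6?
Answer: -294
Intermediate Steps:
Z(-3) + ((0 - 3)*(-4))*(-25) = 6 + ((0 - 3)*(-4))*(-25) = 6 - 3*(-4)*(-25) = 6 + 12*(-25) = 6 - 300 = -294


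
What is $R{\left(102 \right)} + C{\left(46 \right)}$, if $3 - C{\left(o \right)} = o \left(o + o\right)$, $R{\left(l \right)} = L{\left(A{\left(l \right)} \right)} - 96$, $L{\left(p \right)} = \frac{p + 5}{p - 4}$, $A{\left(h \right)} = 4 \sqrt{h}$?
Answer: $- \frac{1746887}{404} + \frac{9 \sqrt{102}}{404} \approx -4323.8$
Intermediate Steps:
$L{\left(p \right)} = \frac{5 + p}{-4 + p}$
$R{\left(l \right)} = -96 + \frac{5 + 4 \sqrt{l}}{-4 + 4 \sqrt{l}}$ ($R{\left(l \right)} = \frac{5 + 4 \sqrt{l}}{-4 + 4 \sqrt{l}} - 96 = -96 + \frac{5 + 4 \sqrt{l}}{-4 + 4 \sqrt{l}}$)
$C{\left(o \right)} = 3 - 2 o^{2}$ ($C{\left(o \right)} = 3 - o \left(o + o\right) = 3 - o 2 o = 3 - 2 o^{2}$)
$R{\left(102 \right)} + C{\left(46 \right)} = \frac{389 - 380 \sqrt{102}}{4 \left(-1 + \sqrt{102}\right)} + \left(3 - 2 \cdot 46^{2}\right) = \frac{389 - 380 \sqrt{102}}{4 \left(-1 + \sqrt{102}\right)} + \left(3 - 4232\right) = \frac{389 - 380 \sqrt{102}}{4 \left(-1 + \sqrt{102}\right)} - 4229 = -4229 + \frac{389 - 380 \sqrt{102}}{4 \left(-1 + \sqrt{102}\right)}$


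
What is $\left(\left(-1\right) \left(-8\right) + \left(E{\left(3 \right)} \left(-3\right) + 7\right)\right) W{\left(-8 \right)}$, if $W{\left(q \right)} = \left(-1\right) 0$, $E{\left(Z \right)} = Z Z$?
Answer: $0$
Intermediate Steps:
$E{\left(Z \right)} = Z^{2}$
$W{\left(q \right)} = 0$
$\left(\left(-1\right) \left(-8\right) + \left(E{\left(3 \right)} \left(-3\right) + 7\right)\right) W{\left(-8 \right)} = \left(\left(-1\right) \left(-8\right) + \left(3^{2} \left(-3\right) + 7\right)\right) 0 = \left(8 + \left(9 \left(-3\right) + 7\right)\right) 0 = \left(8 + \left(-27 + 7\right)\right) 0 = \left(8 - 20\right) 0 = \left(-12\right) 0 = 0$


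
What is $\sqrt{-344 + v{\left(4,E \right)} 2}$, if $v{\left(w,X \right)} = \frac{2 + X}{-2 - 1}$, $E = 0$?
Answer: $\frac{2 i \sqrt{777}}{3} \approx 18.583 i$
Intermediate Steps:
$v{\left(w,X \right)} = - \frac{2}{3} - \frac{X}{3}$ ($v{\left(w,X \right)} = \frac{2 + X}{-3} = \left(2 + X\right) \left(- \frac{1}{3}\right) = - \frac{2}{3} - \frac{X}{3}$)
$\sqrt{-344 + v{\left(4,E \right)} 2} = \sqrt{-344 + \left(- \frac{2}{3} - 0\right) 2} = \sqrt{-344 + \left(- \frac{2}{3} + 0\right) 2} = \sqrt{-344 - \frac{4}{3}} = \sqrt{- \frac{1036}{3}} = \frac{2 i \sqrt{777}}{3}$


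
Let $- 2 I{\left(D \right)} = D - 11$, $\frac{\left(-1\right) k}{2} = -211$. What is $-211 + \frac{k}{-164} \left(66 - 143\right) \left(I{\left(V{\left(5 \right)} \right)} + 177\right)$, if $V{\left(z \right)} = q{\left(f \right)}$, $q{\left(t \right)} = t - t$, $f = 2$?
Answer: $\frac{5895551}{164} \approx 35949.0$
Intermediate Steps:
$k = 422$ ($k = \left(-2\right) \left(-211\right) = 422$)
$q{\left(t \right)} = 0$
$V{\left(z \right)} = 0$
$I{\left(D \right)} = \frac{11}{2} - \frac{D}{2}$ ($I{\left(D \right)} = - \frac{D - 11}{2} = - \frac{-11 + D}{2} = \frac{11}{2} - \frac{D}{2}$)
$-211 + \frac{k}{-164} \left(66 - 143\right) \left(I{\left(V{\left(5 \right)} \right)} + 177\right) = -211 + \frac{422}{-164} \left(66 - 143\right) \left(\left(\frac{11}{2} - 0\right) + 177\right) = -211 + 422 \left(- \frac{1}{164}\right) \left(- 77 \left(\left(\frac{11}{2} + 0\right) + 177\right)\right) = -211 - \frac{211 \left(- 77 \left(\frac{11}{2} + 177\right)\right)}{82} = -211 - \frac{211 \left(\left(-77\right) \frac{365}{2}\right)}{82} = -211 - - \frac{5930155}{164} = -211 + \frac{5930155}{164} = \frac{5895551}{164}$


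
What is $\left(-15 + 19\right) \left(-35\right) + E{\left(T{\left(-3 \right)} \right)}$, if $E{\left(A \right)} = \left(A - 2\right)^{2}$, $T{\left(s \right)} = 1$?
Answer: $-139$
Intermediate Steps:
$E{\left(A \right)} = \left(-2 + A\right)^{2}$
$\left(-15 + 19\right) \left(-35\right) + E{\left(T{\left(-3 \right)} \right)} = \left(-15 + 19\right) \left(-35\right) + \left(-2 + 1\right)^{2} = 4 \left(-35\right) + \left(-1\right)^{2} = -140 + 1 = -139$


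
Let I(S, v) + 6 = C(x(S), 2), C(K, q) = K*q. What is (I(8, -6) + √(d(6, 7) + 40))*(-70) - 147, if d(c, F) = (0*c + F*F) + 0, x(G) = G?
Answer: -847 - 70*√89 ≈ -1507.4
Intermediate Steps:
d(c, F) = F² (d(c, F) = (0 + F²) + 0 = F² + 0 = F²)
I(S, v) = -6 + 2*S (I(S, v) = -6 + S*2 = -6 + 2*S)
(I(8, -6) + √(d(6, 7) + 40))*(-70) - 147 = ((-6 + 2*8) + √(7² + 40))*(-70) - 147 = ((-6 + 16) + √(49 + 40))*(-70) - 147 = (10 + √89)*(-70) - 147 = (-700 - 70*√89) - 147 = -847 - 70*√89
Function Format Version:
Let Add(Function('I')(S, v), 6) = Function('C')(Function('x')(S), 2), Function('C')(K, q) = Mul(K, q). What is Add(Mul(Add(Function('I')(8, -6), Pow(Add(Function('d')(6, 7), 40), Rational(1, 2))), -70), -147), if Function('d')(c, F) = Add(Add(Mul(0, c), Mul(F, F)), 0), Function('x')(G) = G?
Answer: Add(-847, Mul(-70, Pow(89, Rational(1, 2)))) ≈ -1507.4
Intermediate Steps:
Function('d')(c, F) = Pow(F, 2) (Function('d')(c, F) = Add(Add(0, Pow(F, 2)), 0) = Add(Pow(F, 2), 0) = Pow(F, 2))
Function('I')(S, v) = Add(-6, Mul(2, S)) (Function('I')(S, v) = Add(-6, Mul(S, 2)) = Add(-6, Mul(2, S)))
Add(Mul(Add(Function('I')(8, -6), Pow(Add(Function('d')(6, 7), 40), Rational(1, 2))), -70), -147) = Add(Mul(Add(Add(-6, Mul(2, 8)), Pow(Add(Pow(7, 2), 40), Rational(1, 2))), -70), -147) = Add(Mul(Add(Add(-6, 16), Pow(Add(49, 40), Rational(1, 2))), -70), -147) = Add(Mul(Add(10, Pow(89, Rational(1, 2))), -70), -147) = Add(Add(-700, Mul(-70, Pow(89, Rational(1, 2)))), -147) = Add(-847, Mul(-70, Pow(89, Rational(1, 2))))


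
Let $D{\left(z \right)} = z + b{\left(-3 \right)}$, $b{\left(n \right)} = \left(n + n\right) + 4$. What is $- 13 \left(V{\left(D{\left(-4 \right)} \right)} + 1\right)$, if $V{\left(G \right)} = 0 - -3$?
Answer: $-52$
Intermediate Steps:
$b{\left(n \right)} = 4 + 2 n$ ($b{\left(n \right)} = 2 n + 4 = 4 + 2 n$)
$D{\left(z \right)} = -2 + z$ ($D{\left(z \right)} = z + \left(4 + 2 \left(-3\right)\right) = z + \left(4 - 6\right) = z - 2 = -2 + z$)
$V{\left(G \right)} = 3$ ($V{\left(G \right)} = 0 + 3 = 3$)
$- 13 \left(V{\left(D{\left(-4 \right)} \right)} + 1\right) = - 13 \left(3 + 1\right) = \left(-13\right) 4 = -52$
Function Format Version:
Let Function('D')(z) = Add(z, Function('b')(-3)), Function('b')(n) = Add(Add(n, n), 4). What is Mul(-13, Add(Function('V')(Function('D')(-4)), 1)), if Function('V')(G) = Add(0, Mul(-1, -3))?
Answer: -52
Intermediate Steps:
Function('b')(n) = Add(4, Mul(2, n)) (Function('b')(n) = Add(Mul(2, n), 4) = Add(4, Mul(2, n)))
Function('D')(z) = Add(-2, z) (Function('D')(z) = Add(z, Add(4, Mul(2, -3))) = Add(z, Add(4, -6)) = Add(z, -2) = Add(-2, z))
Function('V')(G) = 3 (Function('V')(G) = Add(0, 3) = 3)
Mul(-13, Add(Function('V')(Function('D')(-4)), 1)) = Mul(-13, Add(3, 1)) = Mul(-13, 4) = -52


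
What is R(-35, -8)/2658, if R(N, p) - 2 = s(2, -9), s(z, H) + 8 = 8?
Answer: 1/1329 ≈ 0.00075245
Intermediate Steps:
s(z, H) = 0 (s(z, H) = -8 + 8 = 0)
R(N, p) = 2 (R(N, p) = 2 + 0 = 2)
R(-35, -8)/2658 = 2/2658 = 2*(1/2658) = 1/1329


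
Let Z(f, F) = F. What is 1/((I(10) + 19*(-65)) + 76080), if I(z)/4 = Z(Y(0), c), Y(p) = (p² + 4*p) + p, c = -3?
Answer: 1/74833 ≈ 1.3363e-5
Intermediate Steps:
Y(p) = p² + 5*p
I(z) = -12 (I(z) = 4*(-3) = -12)
1/((I(10) + 19*(-65)) + 76080) = 1/((-12 + 19*(-65)) + 76080) = 1/((-12 - 1235) + 76080) = 1/(-1247 + 76080) = 1/74833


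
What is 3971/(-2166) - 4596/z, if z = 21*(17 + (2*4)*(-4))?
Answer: 893/70 ≈ 12.757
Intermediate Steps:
z = -315 (z = 21*(17 + 8*(-4)) = 21*(17 - 32) = 21*(-15) = -315)
3971/(-2166) - 4596/z = 3971/(-2166) - 4596/(-315) = 3971*(-1/2166) - 4596*(-1/315) = -11/6 + 1532/105 = 893/70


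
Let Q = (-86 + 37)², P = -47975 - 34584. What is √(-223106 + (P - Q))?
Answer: 11*I*√2546 ≈ 555.04*I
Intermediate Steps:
P = -82559
Q = 2401 (Q = (-49)² = 2401)
√(-223106 + (P - Q)) = √(-223106 + (-82559 - 1*2401)) = √(-223106 + (-82559 - 2401)) = √(-223106 - 84960) = √(-308066) = 11*I*√2546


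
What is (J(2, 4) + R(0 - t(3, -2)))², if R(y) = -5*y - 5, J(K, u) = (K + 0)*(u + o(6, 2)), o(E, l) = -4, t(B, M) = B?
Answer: 100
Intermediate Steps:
J(K, u) = K*(-4 + u) (J(K, u) = (K + 0)*(u - 4) = K*(-4 + u))
R(y) = -5 - 5*y
(J(2, 4) + R(0 - t(3, -2)))² = (2*(-4 + 4) + (-5 - 5*(0 - 1*3)))² = (2*0 + (-5 - 5*(0 - 3)))² = (0 + (-5 - 5*(-3)))² = (0 + (-5 + 15))² = (0 + 10)² = 10² = 100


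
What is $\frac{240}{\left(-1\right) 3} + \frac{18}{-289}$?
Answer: $- \frac{23138}{289} \approx -80.062$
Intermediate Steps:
$\frac{240}{\left(-1\right) 3} + \frac{18}{-289} = \frac{240}{-3} + 18 \left(- \frac{1}{289}\right) = 240 \left(- \frac{1}{3}\right) - \frac{18}{289} = -80 - \frac{18}{289} = - \frac{23138}{289}$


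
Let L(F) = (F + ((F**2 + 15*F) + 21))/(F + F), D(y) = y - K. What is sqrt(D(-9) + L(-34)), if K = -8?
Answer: I*sqrt(11917)/34 ≈ 3.2107*I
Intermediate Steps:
D(y) = 8 + y (D(y) = y - 1*(-8) = y + 8 = 8 + y)
L(F) = (21 + F**2 + 16*F)/(2*F) (L(F) = (F + (21 + F**2 + 15*F))/((2*F)) = (21 + F**2 + 16*F)*(1/(2*F)) = (21 + F**2 + 16*F)/(2*F))
sqrt(D(-9) + L(-34)) = sqrt((8 - 9) + (1/2)*(21 - 34*(16 - 34))/(-34)) = sqrt(-1 + (1/2)*(-1/34)*(21 - 34*(-18))) = sqrt(-1 + (1/2)*(-1/34)*(21 + 612)) = sqrt(-1 + (1/2)*(-1/34)*633) = sqrt(-1 - 633/68) = sqrt(-701/68) = I*sqrt(11917)/34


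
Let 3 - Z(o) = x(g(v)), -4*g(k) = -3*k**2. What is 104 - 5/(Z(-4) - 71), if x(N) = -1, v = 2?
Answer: 6973/67 ≈ 104.07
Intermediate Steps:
g(k) = 3*k**2/4 (g(k) = -(-3)*k**2/4 = 3*k**2/4)
Z(o) = 4 (Z(o) = 3 - 1*(-1) = 3 + 1 = 4)
104 - 5/(Z(-4) - 71) = 104 - 5/(4 - 71) = 104 - 5/(-67) = 104 - 1/67*(-5) = 104 + 5/67 = 6973/67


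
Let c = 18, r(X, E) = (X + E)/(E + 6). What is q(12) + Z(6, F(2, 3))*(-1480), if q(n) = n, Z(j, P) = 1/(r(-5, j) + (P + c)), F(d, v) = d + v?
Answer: -14436/277 ≈ -52.116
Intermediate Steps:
r(X, E) = (E + X)/(6 + E)
Z(j, P) = 1/(18 + P + (-5 + j)/(6 + j)) (Z(j, P) = 1/((j - 5)/(6 + j) + (P + 18)) = 1/((-5 + j)/(6 + j) + (18 + P)) = 1/(18 + P + (-5 + j)/(6 + j)))
q(12) + Z(6, F(2, 3))*(-1480) = 12 + ((6 + 6)/(-5 + 6 + (6 + 6)*(18 + (2 + 3))))*(-1480) = 12 + (12/(-5 + 6 + 12*(18 + 5)))*(-1480) = 12 + (12/(-5 + 6 + 12*23))*(-1480) = 12 + (12/(-5 + 6 + 276))*(-1480) = 12 + (12/277)*(-1480) = 12 - 17760/277 = -14436/277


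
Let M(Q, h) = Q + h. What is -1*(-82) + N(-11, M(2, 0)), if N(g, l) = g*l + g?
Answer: 49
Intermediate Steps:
N(g, l) = g + g*l
-1*(-82) + N(-11, M(2, 0)) = -1*(-82) - 11*(1 + (2 + 0)) = 82 - 11*(1 + 2) = 82 - 11*3 = 82 - 33 = 49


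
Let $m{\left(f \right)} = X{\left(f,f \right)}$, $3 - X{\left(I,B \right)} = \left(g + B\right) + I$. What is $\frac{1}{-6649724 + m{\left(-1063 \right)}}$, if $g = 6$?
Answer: $- \frac{1}{6647601} \approx -1.5043 \cdot 10^{-7}$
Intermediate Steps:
$X{\left(I,B \right)} = -3 - B - I$ ($X{\left(I,B \right)} = 3 - \left(\left(6 + B\right) + I\right) = 3 - \left(6 + B + I\right) = -3 - B - I$)
$m{\left(f \right)} = -3 - 2 f$ ($m{\left(f \right)} = -3 - f - f = -3 - 2 f$)
$\frac{1}{-6649724 + m{\left(-1063 \right)}} = \frac{1}{-6649724 - -2123} = \frac{1}{-6649724 + \left(-3 + 2126\right)} = \frac{1}{-6649724 + 2123} = \frac{1}{-6647601} = - \frac{1}{6647601}$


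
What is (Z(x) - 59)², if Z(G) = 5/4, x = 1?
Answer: 53361/16 ≈ 3335.1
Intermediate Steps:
Z(G) = 5/4 (Z(G) = 5*(¼) = 5/4)
(Z(x) - 59)² = (5/4 - 59)² = (-231/4)² = 53361/16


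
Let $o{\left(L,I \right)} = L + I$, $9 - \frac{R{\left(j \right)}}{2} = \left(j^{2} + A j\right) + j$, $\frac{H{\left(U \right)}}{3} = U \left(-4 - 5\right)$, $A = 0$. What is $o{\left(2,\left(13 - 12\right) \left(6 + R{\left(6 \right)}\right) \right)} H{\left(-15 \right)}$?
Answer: $-23490$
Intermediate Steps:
$H{\left(U \right)} = - 27 U$ ($H{\left(U \right)} = 3 U \left(-4 - 5\right) = 3 U \left(-9\right) = 3 \left(- 9 U\right) = - 27 U$)
$R{\left(j \right)} = 18 - 2 j - 2 j^{2}$ ($R{\left(j \right)} = 18 - 2 \left(\left(j^{2} + 0 j\right) + j\right) = 18 - 2 \left(\left(j^{2} + 0\right) + j\right) = 18 - 2 \left(j^{2} + j\right) = 18 - 2 \left(j + j^{2}\right) = 18 - \left(2 j + 2 j^{2}\right) = 18 - 2 j - 2 j^{2}$)
$o{\left(L,I \right)} = I + L$
$o{\left(2,\left(13 - 12\right) \left(6 + R{\left(6 \right)}\right) \right)} H{\left(-15 \right)} = \left(\left(13 - 12\right) \left(6 - \left(-6 + 72\right)\right) + 2\right) \left(\left(-27\right) \left(-15\right)\right) = \left(1 \left(6 - 66\right) + 2\right) 405 = \left(1 \left(-60\right) + 2\right) 405 = \left(-60 + 2\right) 405 = \left(-58\right) 405 = -23490$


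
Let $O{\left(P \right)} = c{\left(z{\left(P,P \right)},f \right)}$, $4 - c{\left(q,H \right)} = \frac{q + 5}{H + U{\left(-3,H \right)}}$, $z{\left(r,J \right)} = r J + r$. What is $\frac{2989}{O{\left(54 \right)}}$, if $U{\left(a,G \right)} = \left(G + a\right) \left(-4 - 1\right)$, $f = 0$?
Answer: $- \frac{8967}{583} \approx -15.381$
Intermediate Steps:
$U{\left(a,G \right)} = - 5 G - 5 a$ ($U{\left(a,G \right)} = \left(G + a\right) \left(-5\right) = - 5 G - 5 a$)
$z{\left(r,J \right)} = r + J r$ ($z{\left(r,J \right)} = J r + r = r + J r$)
$c{\left(q,H \right)} = 4 - \frac{5 + q}{15 - 4 H}$ ($c{\left(q,H \right)} = 4 - \frac{q + 5}{H - \left(-15 + 5 H\right)} = 4 - \frac{5 + q}{H - \left(-15 + 5 H\right)} = 4 - \frac{5 + q}{15 - 4 H}$)
$O{\left(P \right)} = \frac{11}{3} - \frac{P \left(1 + P\right)}{15}$ ($O{\left(P \right)} = \frac{-55 + P \left(1 + P\right) + 16 \cdot 0}{-15 + 4 \cdot 0} = \frac{-55 + P \left(1 + P\right) + 0}{-15 + 0} = \frac{-55 + P \left(1 + P\right)}{-15} = - \frac{-55 + P \left(1 + P\right)}{15} = \frac{11}{3} - \frac{P \left(1 + P\right)}{15}$)
$\frac{2989}{O{\left(54 \right)}} = \frac{2989}{\frac{11}{3} - \frac{18 \left(1 + 54\right)}{5}} = \frac{2989}{\frac{11}{3} - \frac{18}{5} \cdot 55} = \frac{2989}{\frac{11}{3} - 198} = \frac{2989}{- \frac{583}{3}} = 2989 \left(- \frac{3}{583}\right) = - \frac{8967}{583}$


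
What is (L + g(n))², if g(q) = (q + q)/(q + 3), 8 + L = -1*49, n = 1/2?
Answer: 157609/49 ≈ 3216.5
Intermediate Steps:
n = ½ ≈ 0.50000
L = -57 (L = -8 - 1*49 = -8 - 49 = -57)
g(q) = 2*q/(3 + q) (g(q) = (2*q)/(3 + q) = 2*q/(3 + q))
(L + g(n))² = (-57 + 2*(½)/(3 + ½))² = (-57 + 2*(½)/(7/2))² = (-57 + 2*(½)*(2/7))² = (-57 + 2/7)² = (-397/7)² = 157609/49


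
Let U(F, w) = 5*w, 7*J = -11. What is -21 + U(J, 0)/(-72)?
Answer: -21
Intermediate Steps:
J = -11/7 (J = (⅐)*(-11) = -11/7 ≈ -1.5714)
-21 + U(J, 0)/(-72) = -21 + (5*0)/(-72) = -21 - 1/72*0 = -21 + 0 = -21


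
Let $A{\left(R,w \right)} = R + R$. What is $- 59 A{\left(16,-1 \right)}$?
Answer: $-1888$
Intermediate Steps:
$A{\left(R,w \right)} = 2 R$
$- 59 A{\left(16,-1 \right)} = - 59 \cdot 2 \cdot 16 = \left(-59\right) 32 = -1888$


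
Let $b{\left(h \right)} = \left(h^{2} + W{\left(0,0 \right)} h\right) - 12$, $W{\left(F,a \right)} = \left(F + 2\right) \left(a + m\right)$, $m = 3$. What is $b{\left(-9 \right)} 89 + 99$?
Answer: $1434$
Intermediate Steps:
$W{\left(F,a \right)} = \left(2 + F\right) \left(3 + a\right)$ ($W{\left(F,a \right)} = \left(F + 2\right) \left(a + 3\right) = \left(2 + F\right) \left(3 + a\right)$)
$b{\left(h \right)} = -12 + h^{2} + 6 h$ ($b{\left(h \right)} = \left(h^{2} + \left(6 + 2 \cdot 0 + 3 \cdot 0 + 0 \cdot 0\right) h\right) - 12 = \left(h^{2} + \left(6 + 0 + 0 + 0\right) h\right) - 12 = \left(h^{2} + 6 h\right) - 12 = -12 + h^{2} + 6 h$)
$b{\left(-9 \right)} 89 + 99 = \left(-12 + \left(-9\right)^{2} + 6 \left(-9\right)\right) 89 + 99 = \left(-12 + 81 - 54\right) 89 + 99 = 15 \cdot 89 + 99 = 1335 + 99 = 1434$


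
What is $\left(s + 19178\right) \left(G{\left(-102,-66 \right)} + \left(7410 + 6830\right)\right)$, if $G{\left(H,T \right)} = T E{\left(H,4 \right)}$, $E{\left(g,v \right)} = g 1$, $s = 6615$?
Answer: $540930796$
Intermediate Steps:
$E{\left(g,v \right)} = g$
$G{\left(H,T \right)} = H T$ ($G{\left(H,T \right)} = T H = H T$)
$\left(s + 19178\right) \left(G{\left(-102,-66 \right)} + \left(7410 + 6830\right)\right) = \left(6615 + 19178\right) \left(\left(-102\right) \left(-66\right) + \left(7410 + 6830\right)\right) = 25793 \left(6732 + 14240\right) = 25793 \cdot 20972 = 540930796$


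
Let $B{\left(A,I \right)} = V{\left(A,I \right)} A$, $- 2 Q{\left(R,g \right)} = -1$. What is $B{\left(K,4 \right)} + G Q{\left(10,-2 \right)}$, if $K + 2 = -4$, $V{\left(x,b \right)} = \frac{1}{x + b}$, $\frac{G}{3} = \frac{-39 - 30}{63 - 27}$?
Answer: $\frac{1}{8} \approx 0.125$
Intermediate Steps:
$G = - \frac{23}{4}$ ($G = 3 \frac{-39 - 30}{63 - 27} = 3 \left(- \frac{69}{36}\right) = 3 \left(\left(-69\right) \frac{1}{36}\right) = 3 \left(- \frac{23}{12}\right) = - \frac{23}{4} \approx -5.75$)
$V{\left(x,b \right)} = \frac{1}{b + x}$
$Q{\left(R,g \right)} = \frac{1}{2}$ ($Q{\left(R,g \right)} = \left(- \frac{1}{2}\right) \left(-1\right) = \frac{1}{2}$)
$K = -6$ ($K = -2 - 4 = -6$)
$B{\left(A,I \right)} = \frac{A}{A + I}$ ($B{\left(A,I \right)} = \frac{A}{I + A} = \frac{A}{A + I}$)
$B{\left(K,4 \right)} + G Q{\left(10,-2 \right)} = - \frac{6}{-6 + 4} - \frac{23}{8} = - \frac{6}{-2} - \frac{23}{8} = \left(-6\right) \left(- \frac{1}{2}\right) - \frac{23}{8} = 3 - \frac{23}{8} = \frac{1}{8}$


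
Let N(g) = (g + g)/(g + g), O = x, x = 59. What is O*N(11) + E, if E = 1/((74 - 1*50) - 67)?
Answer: 2536/43 ≈ 58.977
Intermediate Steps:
O = 59
N(g) = 1 (N(g) = (2*g)/((2*g)) = (2*g)*(1/(2*g)) = 1)
E = -1/43 (E = 1/((74 - 50) - 67) = 1/(24 - 67) = 1/(-43) = -1/43 ≈ -0.023256)
O*N(11) + E = 59*1 - 1/43 = 59 - 1/43 = 2536/43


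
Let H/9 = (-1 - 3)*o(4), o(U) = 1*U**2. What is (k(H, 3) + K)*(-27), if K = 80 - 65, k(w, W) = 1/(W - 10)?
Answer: -2808/7 ≈ -401.14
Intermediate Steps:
o(U) = U**2
H = -576 (H = 9*((-1 - 3)*4**2) = 9*(-4*16) = 9*(-64) = -576)
k(w, W) = 1/(-10 + W)
K = 15
(k(H, 3) + K)*(-27) = (1/(-10 + 3) + 15)*(-27) = (1/(-7) + 15)*(-27) = (-1/7 + 15)*(-27) = (104/7)*(-27) = -2808/7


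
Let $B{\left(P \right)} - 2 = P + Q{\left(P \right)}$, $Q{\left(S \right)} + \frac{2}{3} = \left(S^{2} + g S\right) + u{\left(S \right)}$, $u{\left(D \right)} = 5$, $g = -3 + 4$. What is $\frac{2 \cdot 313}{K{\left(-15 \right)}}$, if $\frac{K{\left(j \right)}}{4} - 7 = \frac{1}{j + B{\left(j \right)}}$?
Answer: $\frac{174967}{7832} \approx 22.34$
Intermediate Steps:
$g = 1$
$Q{\left(S \right)} = \frac{13}{3} + S + S^{2}$ ($Q{\left(S \right)} = - \frac{2}{3} + \left(\left(S^{2} + 1 S\right) + 5\right) = - \frac{2}{3} + \left(\left(S^{2} + S\right) + 5\right) = - \frac{2}{3} + \left(\left(S + S^{2}\right) + 5\right) = - \frac{2}{3} + \left(5 + S + S^{2}\right) = \frac{13}{3} + S + S^{2}$)
$B{\left(P \right)} = \frac{19}{3} + P^{2} + 2 P$ ($B{\left(P \right)} = 2 + \left(P + \left(\frac{13}{3} + P + P^{2}\right)\right) = 2 + \left(\frac{13}{3} + P^{2} + 2 P\right) = \frac{19}{3} + P^{2} + 2 P$)
$K{\left(j \right)} = 28 + \frac{4}{\frac{19}{3} + j^{2} + 3 j}$ ($K{\left(j \right)} = 28 + \frac{4}{j + \left(\frac{19}{3} + j^{2} + 2 j\right)} = 28 + \frac{4}{\frac{19}{3} + j^{2} + 3 j}$)
$\frac{2 \cdot 313}{K{\left(-15 \right)}} = \frac{2 \cdot 313}{4 \frac{1}{19 + 3 \left(-15\right)^{2} + 9 \left(-15\right)} \left(136 + 21 \left(-15\right)^{2} + 63 \left(-15\right)\right)} = \frac{626}{4 \frac{1}{19 + 3 \cdot 225 - 135} \left(136 + 21 \cdot 225 - 945\right)} = \frac{626}{4 \frac{1}{19 + 675 - 135} \left(136 + 4725 - 945\right)} = \frac{626}{4 \cdot \frac{1}{559} \cdot 3916} = \frac{626}{\frac{15664}{559}} = 626 \cdot \frac{559}{15664} = \frac{174967}{7832}$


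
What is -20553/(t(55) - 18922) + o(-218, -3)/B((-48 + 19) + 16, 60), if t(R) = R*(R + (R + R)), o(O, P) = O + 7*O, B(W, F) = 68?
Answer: -3943891/167399 ≈ -23.560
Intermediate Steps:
o(O, P) = 8*O
t(R) = 3*R**2 (t(R) = R*(R + 2*R) = R*(3*R) = 3*R**2)
-20553/(t(55) - 18922) + o(-218, -3)/B((-48 + 19) + 16, 60) = -20553/(3*55**2 - 18922) + (8*(-218))/68 = -20553/(3*3025 - 18922) - 1744*1/68 = -20553/(9075 - 18922) - 436/17 = -20553/(-9847) - 436/17 = -20553*(-1/9847) - 436/17 = 20553/9847 - 436/17 = -3943891/167399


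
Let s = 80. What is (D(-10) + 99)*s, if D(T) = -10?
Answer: 7120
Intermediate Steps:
(D(-10) + 99)*s = (-10 + 99)*80 = 89*80 = 7120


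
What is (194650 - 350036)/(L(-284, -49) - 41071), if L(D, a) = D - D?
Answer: 155386/41071 ≈ 3.7834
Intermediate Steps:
L(D, a) = 0
(194650 - 350036)/(L(-284, -49) - 41071) = (194650 - 350036)/(0 - 41071) = -155386/(-41071) = -155386*(-1/41071) = 155386/41071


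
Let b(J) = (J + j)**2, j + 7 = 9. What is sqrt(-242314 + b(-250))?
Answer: 21*I*sqrt(410) ≈ 425.22*I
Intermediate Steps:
j = 2 (j = -7 + 9 = 2)
b(J) = (2 + J)**2 (b(J) = (J + 2)**2 = (2 + J)**2)
sqrt(-242314 + b(-250)) = sqrt(-242314 + (2 - 250)**2) = sqrt(-242314 + (-248)**2) = sqrt(-242314 + 61504) = sqrt(-180810) = 21*I*sqrt(410)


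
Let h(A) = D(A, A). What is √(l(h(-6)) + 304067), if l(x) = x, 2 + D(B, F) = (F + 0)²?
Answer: 3*√33789 ≈ 551.45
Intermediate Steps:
D(B, F) = -2 + F² (D(B, F) = -2 + (F + 0)² = -2 + F²)
h(A) = -2 + A²
√(l(h(-6)) + 304067) = √((-2 + (-6)²) + 304067) = √((-2 + 36) + 304067) = √(34 + 304067) = √304101 = 3*√33789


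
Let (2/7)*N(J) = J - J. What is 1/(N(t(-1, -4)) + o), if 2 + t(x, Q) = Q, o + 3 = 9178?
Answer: 1/9175 ≈ 0.00010899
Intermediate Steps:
o = 9175 (o = -3 + 9178 = 9175)
t(x, Q) = -2 + Q
N(J) = 0 (N(J) = 7*(J - J)/2 = (7/2)*0 = 0)
1/(N(t(-1, -4)) + o) = 1/(0 + 9175) = 1/9175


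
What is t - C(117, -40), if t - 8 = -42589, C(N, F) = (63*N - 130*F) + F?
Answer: -55112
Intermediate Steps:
C(N, F) = -129*F + 63*N (C(N, F) = (-130*F + 63*N) + F = -129*F + 63*N)
t = -42581 (t = 8 - 42589 = -42581)
t - C(117, -40) = -42581 - (-129*(-40) + 63*117) = -42581 - (5160 + 7371) = -42581 - 1*12531 = -42581 - 12531 = -55112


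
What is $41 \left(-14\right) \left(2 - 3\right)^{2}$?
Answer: $-574$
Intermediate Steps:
$41 \left(-14\right) \left(2 - 3\right)^{2} = - 574 \left(-1\right)^{2} = \left(-574\right) 1 = -574$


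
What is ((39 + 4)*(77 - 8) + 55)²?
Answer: 9132484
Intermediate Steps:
((39 + 4)*(77 - 8) + 55)² = (43*69 + 55)² = (2967 + 55)² = 3022² = 9132484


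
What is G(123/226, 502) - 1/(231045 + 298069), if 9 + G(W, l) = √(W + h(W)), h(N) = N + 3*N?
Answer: -4762027/529114 + √138990/226 ≈ -7.3504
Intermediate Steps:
h(N) = 4*N
G(W, l) = -9 + √5*√W (G(W, l) = -9 + √(W + 4*W) = -9 + √(5*W) = -9 + √5*√W)
G(123/226, 502) - 1/(231045 + 298069) = (-9 + √5*√(123/226)) - 1/(231045 + 298069) = (-9 + √5*√(123*(1/226))) - 1/529114 = (-9 + √5*√(123/226)) - 1*1/529114 = (-9 + √5*(√27798/226)) - 1/529114 = (-9 + √138990/226) - 1/529114 = -4762027/529114 + √138990/226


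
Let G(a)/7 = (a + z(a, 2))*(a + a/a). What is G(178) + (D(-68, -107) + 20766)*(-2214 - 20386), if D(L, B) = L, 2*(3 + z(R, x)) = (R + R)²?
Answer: -388155421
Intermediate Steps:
z(R, x) = -3 + 2*R² (z(R, x) = -3 + (R + R)²/2 = -3 + (2*R)²/2 = -3 + (4*R²)/2 = -3 + 2*R²)
G(a) = 7*(1 + a)*(-3 + a + 2*a²) (G(a) = 7*((a + (-3 + 2*a²))*(a + a/a)) = 7*((-3 + a + 2*a²)*(a + 1)) = 7*((-3 + a + 2*a²)*(1 + a)) = 7*((1 + a)*(-3 + a + 2*a²)) = 7*(1 + a)*(-3 + a + 2*a²))
G(178) + (D(-68, -107) + 20766)*(-2214 - 20386) = (-21 - 14*178 + 14*178³ + 21*178²) + (-68 + 20766)*(-2214 - 20386) = (-21 - 2492 + 14*5639752 + 21*31684) + 20698*(-22600) = (-21 - 2492 + 78956528 + 665364) - 467774800 = 79619379 - 467774800 = -388155421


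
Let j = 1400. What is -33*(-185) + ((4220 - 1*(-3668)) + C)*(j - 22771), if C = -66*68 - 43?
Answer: -71736342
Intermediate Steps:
C = -4531 (C = -4488 - 43 = -4531)
-33*(-185) + ((4220 - 1*(-3668)) + C)*(j - 22771) = -33*(-185) + ((4220 - 1*(-3668)) - 4531)*(1400 - 22771) = 6105 + ((4220 + 3668) - 4531)*(-21371) = 6105 + (7888 - 4531)*(-21371) = 6105 + 3357*(-21371) = 6105 - 71742447 = -71736342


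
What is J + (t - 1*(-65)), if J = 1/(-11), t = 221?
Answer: 3145/11 ≈ 285.91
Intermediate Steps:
J = -1/11 ≈ -0.090909
J + (t - 1*(-65)) = -1/11 + (221 - 1*(-65)) = -1/11 + (221 + 65) = -1/11 + 286 = 3145/11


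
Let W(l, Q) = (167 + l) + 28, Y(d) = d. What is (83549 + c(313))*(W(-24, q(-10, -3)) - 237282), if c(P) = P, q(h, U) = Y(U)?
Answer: -19884602682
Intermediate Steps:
q(h, U) = U
W(l, Q) = 195 + l
(83549 + c(313))*(W(-24, q(-10, -3)) - 237282) = (83549 + 313)*((195 - 24) - 237282) = 83862*(171 - 237282) = 83862*(-237111) = -19884602682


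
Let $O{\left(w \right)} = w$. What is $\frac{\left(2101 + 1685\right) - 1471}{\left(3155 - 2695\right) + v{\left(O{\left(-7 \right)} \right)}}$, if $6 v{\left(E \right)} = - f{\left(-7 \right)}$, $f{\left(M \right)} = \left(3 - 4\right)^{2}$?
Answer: $\frac{13890}{2759} \approx 5.0344$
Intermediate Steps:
$f{\left(M \right)} = 1$ ($f{\left(M \right)} = \left(-1\right)^{2} = 1$)
$v{\left(E \right)} = - \frac{1}{6}$ ($v{\left(E \right)} = \frac{\left(-1\right) 1}{6} = \frac{1}{6} \left(-1\right) = - \frac{1}{6}$)
$\frac{\left(2101 + 1685\right) - 1471}{\left(3155 - 2695\right) + v{\left(O{\left(-7 \right)} \right)}} = \frac{\left(2101 + 1685\right) - 1471}{\left(3155 - 2695\right) - \frac{1}{6}} = \frac{3786 - 1471}{460 - \frac{1}{6}} = \frac{2315}{\frac{2759}{6}} = 2315 \cdot \frac{6}{2759} = \frac{13890}{2759}$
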